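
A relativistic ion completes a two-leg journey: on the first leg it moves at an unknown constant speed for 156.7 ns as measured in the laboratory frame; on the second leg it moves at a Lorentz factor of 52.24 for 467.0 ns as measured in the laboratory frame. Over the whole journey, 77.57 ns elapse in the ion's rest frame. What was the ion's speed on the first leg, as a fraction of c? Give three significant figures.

Leg 1: speed unknown; τ_1 = 156.7/γ_1.
Leg 2: γ = 52.24; τ_2 = 467.0/52.24 = 8.940 ns.
Total proper time: τ_1 + 8.940 = 77.57, so τ_1 = 77.57 − 8.940 = 68.63 ns.
γ_1 = 156.7/68.63 = 2.283; β = √(1 − 1/γ²) = √0.8082.

β = 0.899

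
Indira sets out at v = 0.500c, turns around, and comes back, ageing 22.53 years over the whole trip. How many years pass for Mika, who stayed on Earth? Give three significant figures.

Δt = 26.0 years

γ = 1/√(1 − 0.500²) = 1/√0.7500 = 1.155
Earth-frame duration is the dilated interval: Δt = γτ = 1.155 × 22.53 years.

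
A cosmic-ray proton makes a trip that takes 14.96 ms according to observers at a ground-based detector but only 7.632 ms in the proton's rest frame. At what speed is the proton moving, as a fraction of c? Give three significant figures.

The proper time is measured in the proton's rest frame (both events occur at the proton's location); Δt is measured at a ground-based detector. γ = Δt/τ = 14.96/7.632 = 1.960.
β = √(1 − 1/γ²) = √(1 − 0.2603) = √0.7397

v = 0.860c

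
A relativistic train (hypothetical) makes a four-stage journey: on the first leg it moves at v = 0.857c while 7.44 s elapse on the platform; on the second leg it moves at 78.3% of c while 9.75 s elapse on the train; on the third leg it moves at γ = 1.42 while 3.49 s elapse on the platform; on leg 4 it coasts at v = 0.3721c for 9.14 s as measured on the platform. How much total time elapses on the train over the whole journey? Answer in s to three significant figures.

τ = 24.5 s

Leg 1: γ = 1/√(1 − 0.857²) = 1/√0.2656 = 1.941; τ_1 = 7.44/1.941 = 3.834 s.
Leg 2: 9.75 s is already measured on the train.
Leg 3: γ = 1.42; τ_3 = 3.49/1.420 = 2.458 s.
Leg 4: γ = 1/√(1 − 0.3721²) = 1/√0.8615 = 1.077; τ_4 = 9.14/1.077 = 8.484 s.
Total: 3.834 + 9.750 + 2.458 + 8.484 s.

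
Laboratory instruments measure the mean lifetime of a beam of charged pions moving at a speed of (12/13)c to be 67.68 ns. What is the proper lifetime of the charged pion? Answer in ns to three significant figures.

γ = 1/√(1 − (12/13)²) = 13/5 = 2.600
The lab-frame lifetime is the dilated interval; the proper lifetime is τ₀ = Δt/γ = 67.68/2.600 ns.

τ₀ = 26.0 ns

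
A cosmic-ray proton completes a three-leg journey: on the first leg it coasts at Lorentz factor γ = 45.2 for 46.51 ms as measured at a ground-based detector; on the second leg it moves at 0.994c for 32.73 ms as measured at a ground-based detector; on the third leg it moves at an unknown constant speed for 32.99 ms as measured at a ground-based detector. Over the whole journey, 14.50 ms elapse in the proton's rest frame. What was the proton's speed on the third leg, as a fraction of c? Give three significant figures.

β = 0.954

Leg 1: γ = 45.2; τ_1 = 46.51/45.20 = 1.029 ms.
Leg 2: γ = 1/√(1 − 0.994²) = 1/√0.01196 = 9.142; τ_2 = 32.73/9.142 = 3.580 ms.
Leg 3: speed unknown; τ_3 = 32.99/γ_3.
Total proper time: 1.029 + 3.580 + τ_3 = 14.50, so τ_3 = 14.50 − 4.609 = 9.891 ms.
γ_3 = 32.99/9.891 = 3.335; β = √(1 − 1/γ²) = √0.9101.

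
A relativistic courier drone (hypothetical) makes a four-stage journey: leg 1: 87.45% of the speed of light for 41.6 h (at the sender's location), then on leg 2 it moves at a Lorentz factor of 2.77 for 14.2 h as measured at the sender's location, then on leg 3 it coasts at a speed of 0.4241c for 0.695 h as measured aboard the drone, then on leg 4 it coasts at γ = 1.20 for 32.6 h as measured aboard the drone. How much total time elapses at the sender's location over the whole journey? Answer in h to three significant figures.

Δt = 95.7 h

Leg 1: 41.6 h is already measured at the sender's location.
Leg 2: 14.2 h is already measured at the sender's location.
Leg 3: γ = 1/√(1 − 0.4241²) = 1/√0.8201 = 1.104; Δt_3 = 1.104 × 0.695 = 0.7674 h.
Leg 4: γ = 1.20; Δt_4 = 1.200 × 32.6 = 39.12 h.
Total: 41.60 + 14.20 + 0.7674 + 39.12 h.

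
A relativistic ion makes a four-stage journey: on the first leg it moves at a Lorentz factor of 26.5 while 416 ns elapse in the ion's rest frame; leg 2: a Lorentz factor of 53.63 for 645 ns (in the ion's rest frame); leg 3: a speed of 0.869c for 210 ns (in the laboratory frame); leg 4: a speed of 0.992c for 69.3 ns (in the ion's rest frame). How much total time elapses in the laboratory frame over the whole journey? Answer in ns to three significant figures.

Leg 1: γ = 26.5; Δt_1 = 26.50 × 416 = 1.102×10⁴ ns.
Leg 2: γ = 53.63; Δt_2 = 53.63 × 645 = 3.459×10⁴ ns.
Leg 3: 210 ns is already measured in the laboratory frame.
Leg 4: γ = 1/√(1 − 0.992²) = 1/√0.01594 = 7.922; Δt_4 = 7.922 × 69.3 = 549.0 ns.
Total: 1.102×10⁴ + 3.459×10⁴ + 210.0 + 549.0 ns.

Δt = 4.64×10⁴ ns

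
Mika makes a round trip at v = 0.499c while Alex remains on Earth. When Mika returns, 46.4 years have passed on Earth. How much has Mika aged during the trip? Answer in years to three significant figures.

τ = 40.2 years

γ = 1/√(1 − 0.499²) = 1/√0.7510 = 1.154
Mika's clock measures proper time along the trip: τ = Δt/γ = 46.4/1.154 years.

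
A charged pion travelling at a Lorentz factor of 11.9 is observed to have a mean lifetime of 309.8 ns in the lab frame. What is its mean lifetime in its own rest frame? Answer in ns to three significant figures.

τ₀ = 26.0 ns

γ = 11.9
The lab-frame lifetime is the dilated interval; the proper lifetime is τ₀ = Δt/γ = 309.8/11.90 ns.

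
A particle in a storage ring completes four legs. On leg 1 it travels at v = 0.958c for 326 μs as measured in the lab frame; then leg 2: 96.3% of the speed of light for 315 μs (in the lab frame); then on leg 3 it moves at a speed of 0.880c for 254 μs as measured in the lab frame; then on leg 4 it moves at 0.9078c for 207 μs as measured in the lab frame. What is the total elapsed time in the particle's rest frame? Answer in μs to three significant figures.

τ = 386 μs

Leg 1: γ = 1/√(1 − 0.958²) = 1/√0.08224 = 3.487; τ_1 = 326/3.487 = 93.49 μs.
Leg 2: β = 0.963; γ = 1/√(1 − 0.963²) = 1/√0.07263 = 3.711; τ_2 = 315/3.711 = 84.89 μs.
Leg 3: γ = 1/√(1 − 0.880²) = 1/√0.2256 = 2.105; τ_3 = 254/2.105 = 120.6 μs.
Leg 4: γ = 1/√(1 − 0.9078²) = 1/√0.1759 = 2.384; τ_4 = 207/2.384 = 86.82 μs.
Total: 93.49 + 84.89 + 120.6 + 86.82 μs.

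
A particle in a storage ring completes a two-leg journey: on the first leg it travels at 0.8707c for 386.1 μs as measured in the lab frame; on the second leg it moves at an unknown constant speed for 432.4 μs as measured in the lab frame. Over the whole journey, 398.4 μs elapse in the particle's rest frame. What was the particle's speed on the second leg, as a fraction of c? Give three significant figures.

β = 0.876

Leg 1: γ = 1/√(1 − 0.8707²) = 1/√0.2419 = 2.033; τ_1 = 386.1/2.033 = 189.9 μs.
Leg 2: speed unknown; τ_2 = 432.4/γ_2.
Total proper time: 189.9 + τ_2 = 398.4, so τ_2 = 398.4 − 189.9 = 208.5 μs.
γ_2 = 432.4/208.5 = 2.074; β = √(1 − 1/γ²) = √0.7675.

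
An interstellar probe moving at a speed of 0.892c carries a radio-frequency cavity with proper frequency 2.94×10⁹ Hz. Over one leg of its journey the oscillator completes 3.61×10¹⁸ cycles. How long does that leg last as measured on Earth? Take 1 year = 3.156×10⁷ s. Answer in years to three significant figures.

γ = 1/√(1 − 0.892²) = 1/√0.2043 = 2.212
Proper time for N cycles: τ = N/f = 3.61×10¹⁸/(2.94×10⁹) = 1.228×10⁹ s = 38.91 years.
Lab-frame duration Δt = γτ = 2.212 × 38.91 = 86.07 years.

Δt = 86.1 years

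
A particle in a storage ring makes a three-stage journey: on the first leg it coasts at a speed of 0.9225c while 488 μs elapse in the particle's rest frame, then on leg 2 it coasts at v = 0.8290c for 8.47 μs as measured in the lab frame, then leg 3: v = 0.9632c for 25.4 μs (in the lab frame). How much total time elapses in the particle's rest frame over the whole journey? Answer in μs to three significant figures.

τ = 500 μs

Leg 1: 488 μs is already measured in the particle's rest frame.
Leg 2: γ = 1/√(1 − 0.8290²) = 1/√0.3128 = 1.788; τ_2 = 8.47/1.788 = 4.737 μs.
Leg 3: γ = 1/√(1 − 0.9632²) = 1/√0.07225 = 3.720; τ_3 = 25.4/3.720 = 6.827 μs.
Total: 488.0 + 4.737 + 6.827 μs.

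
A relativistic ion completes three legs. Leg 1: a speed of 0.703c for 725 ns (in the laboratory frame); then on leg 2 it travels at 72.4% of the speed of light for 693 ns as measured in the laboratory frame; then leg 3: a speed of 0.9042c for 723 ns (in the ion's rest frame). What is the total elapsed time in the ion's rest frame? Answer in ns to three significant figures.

τ = 1720 ns

Leg 1: γ = 1/√(1 − 0.703²) = 1/√0.5058 = 1.406; τ_1 = 725/1.406 = 515.6 ns.
Leg 2: β = 0.724; γ = 1/√(1 − 0.724²) = 1/√0.4758 = 1.450; τ_2 = 693/1.450 = 478.0 ns.
Leg 3: 723 ns is already measured in the ion's rest frame.
Total: 515.6 + 478.0 + 723.0 ns.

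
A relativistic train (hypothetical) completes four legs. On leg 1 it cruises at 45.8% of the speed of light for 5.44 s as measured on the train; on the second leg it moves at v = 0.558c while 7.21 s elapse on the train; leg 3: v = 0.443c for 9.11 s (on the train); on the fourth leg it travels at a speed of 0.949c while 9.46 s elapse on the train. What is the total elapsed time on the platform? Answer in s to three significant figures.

Leg 1: β = 0.458; γ = 1/√(1 − 0.458²) = 1/√0.7902 = 1.125; Δt_1 = 1.125 × 5.44 = 6.120 s.
Leg 2: γ = 1/√(1 − 0.558²) = 1/√0.6886 = 1.205; Δt_2 = 1.205 × 7.21 = 8.688 s.
Leg 3: γ = 1/√(1 − 0.443²) = 1/√0.8038 = 1.115; Δt_3 = 1.115 × 9.11 = 10.16 s.
Leg 4: γ = 1/√(1 − 0.949²) = 1/√0.09940 = 3.172; Δt_4 = 3.172 × 9.46 = 30.01 s.
Total: 6.120 + 8.688 + 10.16 + 30.01 s.

Δt = 55.0 s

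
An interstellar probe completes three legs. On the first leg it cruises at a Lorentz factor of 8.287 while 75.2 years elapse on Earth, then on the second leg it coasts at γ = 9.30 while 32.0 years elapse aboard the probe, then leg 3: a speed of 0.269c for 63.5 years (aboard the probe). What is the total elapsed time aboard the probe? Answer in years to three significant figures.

Leg 1: γ = 8.287; τ_1 = 75.2/8.287 = 9.074 years.
Leg 2: 32.0 years is already measured aboard the probe.
Leg 3: 63.5 years is already measured aboard the probe.
Total: 9.074 + 32.00 + 63.50 years.

τ = 105 years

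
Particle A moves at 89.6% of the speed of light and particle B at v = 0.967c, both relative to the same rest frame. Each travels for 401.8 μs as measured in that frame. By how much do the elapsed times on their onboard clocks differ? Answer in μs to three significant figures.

|τ_A − τ_B| = 76.1 μs

A: β = 0.896; γ = 1/√(1 − 0.896²) = 1/√0.1972 = 2.252; τ_A = 401.8/2.252 = 178.4 μs.
B: γ = 1/√(1 − 0.967²) = 1/√0.06491 = 3.925; τ_B = 401.8/3.925 = 102.4 μs.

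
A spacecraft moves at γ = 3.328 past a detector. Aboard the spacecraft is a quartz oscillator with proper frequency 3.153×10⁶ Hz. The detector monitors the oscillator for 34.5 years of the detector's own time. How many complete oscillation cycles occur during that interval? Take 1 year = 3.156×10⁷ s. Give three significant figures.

N = 1.03×10¹⁵

γ = 3.328
During 34.5 years of lab time, the oscillator's proper time advances by τ = Δt/γ = 34.5/3.328 = 10.37 years = 3.272×10⁸ s.
N = f × τ = 3.153×10⁶ × 3.272×10⁸ = 1.032×10¹⁵.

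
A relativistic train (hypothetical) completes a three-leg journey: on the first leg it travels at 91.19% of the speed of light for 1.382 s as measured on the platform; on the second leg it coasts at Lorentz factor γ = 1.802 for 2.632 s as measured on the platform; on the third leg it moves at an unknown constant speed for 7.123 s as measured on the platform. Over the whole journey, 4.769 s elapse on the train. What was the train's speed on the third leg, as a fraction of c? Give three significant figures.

β = 0.923

Leg 1: β = 0.9119; γ = 1/√(1 − 0.9119²) = 1/√0.1684 = 2.437; τ_1 = 1.382/2.437 = 0.5672 s.
Leg 2: γ = 1.802; τ_2 = 2.632/1.802 = 1.461 s.
Leg 3: speed unknown; τ_3 = 7.123/γ_3.
Total proper time: 0.5672 + 1.461 + τ_3 = 4.769, so τ_3 = 4.769 − 2.028 = 2.741 s.
γ_3 = 7.123/2.741 = 2.598; β = √(1 − 1/γ²) = √0.8519.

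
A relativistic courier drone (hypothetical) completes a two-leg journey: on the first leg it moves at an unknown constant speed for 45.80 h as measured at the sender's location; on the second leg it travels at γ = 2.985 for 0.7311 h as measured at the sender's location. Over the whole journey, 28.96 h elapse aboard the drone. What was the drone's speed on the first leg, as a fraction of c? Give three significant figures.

Leg 1: speed unknown; τ_1 = 45.80/γ_1.
Leg 2: γ = 2.985; τ_2 = 0.7311/2.985 = 0.2449 h.
Total proper time: τ_1 + 0.2449 = 28.96, so τ_1 = 28.96 − 0.2449 = 28.72 h.
γ_1 = 45.80/28.72 = 1.595; β = √(1 − 1/γ²) = √0.6069.

β = 0.779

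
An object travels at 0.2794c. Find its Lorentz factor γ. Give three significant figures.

γ = 1.04

γ = 1/√(1 − 0.2794²) = 1/√0.9219 = 1.041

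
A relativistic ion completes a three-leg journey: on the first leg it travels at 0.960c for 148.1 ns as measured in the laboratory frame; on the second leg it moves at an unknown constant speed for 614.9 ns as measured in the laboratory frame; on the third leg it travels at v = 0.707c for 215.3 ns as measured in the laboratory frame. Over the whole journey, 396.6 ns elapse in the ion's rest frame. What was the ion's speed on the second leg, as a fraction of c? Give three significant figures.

β = 0.944

Leg 1: γ = 1/√(1 − 0.960²) = 25/7 ≈ 3.571; τ_1 = 148.1/3.571 = 41.47 ns.
Leg 2: speed unknown; τ_2 = 614.9/γ_2.
Leg 3: γ = 1/√(1 − 0.707²) = 1/√0.5002 = 1.414; τ_3 = 215.3/1.414 = 152.3 ns.
Total proper time: 41.47 + τ_2 + 152.3 = 396.6, so τ_2 = 396.6 − 193.7 = 202.9 ns.
γ_2 = 614.9/202.9 = 3.031; β = √(1 − 1/γ²) = √0.8912.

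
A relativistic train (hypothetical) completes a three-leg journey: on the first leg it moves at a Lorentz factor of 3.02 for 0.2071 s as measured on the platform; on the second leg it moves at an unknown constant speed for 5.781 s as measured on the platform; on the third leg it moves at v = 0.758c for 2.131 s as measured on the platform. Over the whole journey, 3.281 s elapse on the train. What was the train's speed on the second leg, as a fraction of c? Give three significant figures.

Leg 1: γ = 3.02; τ_1 = 0.2071/3.020 = 0.06858 s.
Leg 2: speed unknown; τ_2 = 5.781/γ_2.
Leg 3: γ = 1/√(1 − 0.758²) = 1/√0.4254 = 1.533; τ_3 = 2.131/1.533 = 1.390 s.
Total proper time: 0.06858 + τ_2 + 1.390 = 3.281, so τ_2 = 3.281 − 1.459 = 1.822 s.
γ_2 = 5.781/1.822 = 3.172; β = √(1 − 1/γ²) = √0.9006.

β = 0.949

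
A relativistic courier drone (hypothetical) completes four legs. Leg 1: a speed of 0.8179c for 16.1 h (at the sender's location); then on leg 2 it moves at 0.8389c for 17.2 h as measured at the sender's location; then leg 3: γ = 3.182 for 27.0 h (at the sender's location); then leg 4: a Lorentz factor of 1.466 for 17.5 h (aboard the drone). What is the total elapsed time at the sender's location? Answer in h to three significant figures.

Leg 1: 16.1 h is already measured at the sender's location.
Leg 2: 17.2 h is already measured at the sender's location.
Leg 3: 27.0 h is already measured at the sender's location.
Leg 4: γ = 1.466; Δt_4 = 1.466 × 17.5 = 25.66 h.
Total: 16.10 + 17.20 + 27.00 + 25.66 h.

Δt = 86.0 h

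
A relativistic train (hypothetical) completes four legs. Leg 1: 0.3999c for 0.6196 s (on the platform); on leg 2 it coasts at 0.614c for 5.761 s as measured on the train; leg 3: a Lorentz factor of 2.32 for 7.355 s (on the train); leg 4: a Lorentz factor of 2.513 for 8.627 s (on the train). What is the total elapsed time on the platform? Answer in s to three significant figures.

Leg 1: 0.6196 s is already measured on the platform.
Leg 2: γ = 1/√(1 − 0.614²) = 1/√0.6230 = 1.267; Δt_2 = 1.267 × 5.761 = 7.299 s.
Leg 3: γ = 2.32; Δt_3 = 2.320 × 7.355 = 17.06 s.
Leg 4: γ = 2.513; Δt_4 = 2.513 × 8.627 = 21.68 s.
Total: 0.6196 + 7.299 + 17.06 + 21.68 s.

Δt = 46.7 s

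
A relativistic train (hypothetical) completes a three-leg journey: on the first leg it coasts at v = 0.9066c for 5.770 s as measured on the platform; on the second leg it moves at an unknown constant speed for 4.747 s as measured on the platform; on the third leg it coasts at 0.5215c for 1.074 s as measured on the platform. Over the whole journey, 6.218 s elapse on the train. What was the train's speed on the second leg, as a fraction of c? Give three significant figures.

β = 0.797

Leg 1: γ = 1/√(1 − 0.9066²) = 1/√0.1781 = 2.370; τ_1 = 5.770/2.370 = 2.435 s.
Leg 2: speed unknown; τ_2 = 4.747/γ_2.
Leg 3: γ = 1/√(1 − 0.5215²) = 1/√0.7280 = 1.172; τ_3 = 1.074/1.172 = 0.9164 s.
Total proper time: 2.435 + τ_2 + 0.9164 = 6.218, so τ_2 = 6.218 − 3.351 = 2.867 s.
γ_2 = 4.747/2.867 = 1.656; β = √(1 − 1/γ²) = √0.6353.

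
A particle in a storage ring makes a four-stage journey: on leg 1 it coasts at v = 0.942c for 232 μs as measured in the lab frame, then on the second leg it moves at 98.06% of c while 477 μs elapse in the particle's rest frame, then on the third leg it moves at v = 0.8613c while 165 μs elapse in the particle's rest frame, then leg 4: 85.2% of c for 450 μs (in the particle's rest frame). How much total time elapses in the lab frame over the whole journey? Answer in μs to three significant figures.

Leg 1: 232 μs is already measured in the lab frame.
Leg 2: β = 0.9806; γ = 1/√(1 − 0.9806²) = 1/√0.03842 = 5.102; Δt_2 = 5.102 × 477 = 2433 μs.
Leg 3: γ = 1/√(1 − 0.8613²) = 1/√0.2582 = 1.968; Δt_3 = 1.968 × 165 = 324.7 μs.
Leg 4: β = 0.852; γ = 1/√(1 − 0.852²) = 1/√0.2741 = 1.910; Δt_4 = 1.910 × 450 = 859.5 μs.
Total: 232.0 + 2433 + 324.7 + 859.5 μs.

Δt = 3850 μs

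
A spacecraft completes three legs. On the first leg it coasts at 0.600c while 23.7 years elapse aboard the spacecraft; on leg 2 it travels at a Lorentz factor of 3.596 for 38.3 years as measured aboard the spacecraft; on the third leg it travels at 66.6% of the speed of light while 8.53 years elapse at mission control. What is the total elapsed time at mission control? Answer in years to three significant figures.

Leg 1: γ = 1/√(1 − 0.600²) = 5/4 = 1.250; Δt_1 = 1.250 × 23.7 = 29.62 years.
Leg 2: γ = 3.596; Δt_2 = 3.596 × 38.3 = 137.7 years.
Leg 3: 8.53 years is already measured at mission control.
Total: 29.62 + 137.7 + 8.530 years.

Δt = 176 years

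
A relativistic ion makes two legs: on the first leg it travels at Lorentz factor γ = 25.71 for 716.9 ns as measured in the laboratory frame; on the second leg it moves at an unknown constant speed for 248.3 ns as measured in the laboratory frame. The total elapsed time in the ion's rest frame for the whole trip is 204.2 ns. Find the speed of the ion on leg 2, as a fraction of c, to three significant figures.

β = 0.704

Leg 1: γ = 25.71; τ_1 = 716.9/25.71 = 27.88 ns.
Leg 2: speed unknown; τ_2 = 248.3/γ_2.
Total proper time: 27.88 + τ_2 = 204.2, so τ_2 = 204.2 − 27.88 = 176.3 ns.
γ_2 = 248.3/176.3 = 1.408; β = √(1 − 1/γ²) = √0.4958.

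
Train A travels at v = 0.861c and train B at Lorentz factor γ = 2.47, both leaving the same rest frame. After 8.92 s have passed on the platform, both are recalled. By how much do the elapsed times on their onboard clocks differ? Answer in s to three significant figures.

A: γ = 1/√(1 − 0.861²) = 1/√0.2587 = 1.966; τ_A = 8.92/1.966 = 4.537 s.
B: γ = 2.47; τ_B = 8.92/2.470 = 3.611 s.

|τ_A − τ_B| = 0.925 s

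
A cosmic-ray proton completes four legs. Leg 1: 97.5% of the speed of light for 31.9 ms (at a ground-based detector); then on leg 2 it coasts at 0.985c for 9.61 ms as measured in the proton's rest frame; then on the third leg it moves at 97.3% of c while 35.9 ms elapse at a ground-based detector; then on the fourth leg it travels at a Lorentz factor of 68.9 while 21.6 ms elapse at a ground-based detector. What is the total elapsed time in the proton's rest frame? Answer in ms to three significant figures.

Leg 1: β = 0.975; γ = 1/√(1 − 0.975²) = 1/√0.04938 = 4.500; τ_1 = 31.9/4.500 = 7.088 ms.
Leg 2: 9.61 ms is already measured in the proton's rest frame.
Leg 3: β = 0.973; γ = 1/√(1 − 0.973²) = 1/√0.05327 = 4.333; τ_3 = 35.9/4.333 = 8.286 ms.
Leg 4: γ = 68.9; τ_4 = 21.6/68.90 = 0.3135 ms.
Total: 7.088 + 9.610 + 8.286 + 0.3135 ms.

τ = 25.3 ms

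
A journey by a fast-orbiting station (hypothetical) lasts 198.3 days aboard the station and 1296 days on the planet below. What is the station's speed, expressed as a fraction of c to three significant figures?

The proper time is measured aboard the station (both events occur at the station's location); Δt is measured on the planet below. γ = Δt/τ = 1296/198.3 = 6.536.
β = √(1 − 1/γ²) = √(1 − 0.02341) = √0.9766

β = 0.988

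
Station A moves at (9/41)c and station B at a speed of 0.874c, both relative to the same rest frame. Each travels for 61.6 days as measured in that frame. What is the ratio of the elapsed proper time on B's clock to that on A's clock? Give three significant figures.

τ_B/τ_A = 0.498

A: γ = 1/√(1 − (9/41)²) = 41/40 = 1.025. B: γ = 1/√(1 − 0.874²) = 1/√0.2361 = 2.058.
τ_A/τ_B = γ_B/γ_A = 2.058/1.025 = 2.008, so τ_B/τ_A = 0.4981.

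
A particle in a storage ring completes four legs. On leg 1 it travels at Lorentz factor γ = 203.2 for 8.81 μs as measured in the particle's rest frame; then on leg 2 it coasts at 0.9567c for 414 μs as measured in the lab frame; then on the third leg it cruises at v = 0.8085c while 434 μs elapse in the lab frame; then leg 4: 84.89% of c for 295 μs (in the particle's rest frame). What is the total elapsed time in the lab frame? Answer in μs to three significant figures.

Δt = 3200 μs

Leg 1: γ = 203.2; Δt_1 = 203.2 × 8.81 = 1790 μs.
Leg 2: 414 μs is already measured in the lab frame.
Leg 3: 434 μs is already measured in the lab frame.
Leg 4: β = 0.8489; γ = 1/√(1 − 0.8489²) = 1/√0.2794 = 1.892; Δt_4 = 1.892 × 295 = 558.1 μs.
Total: 1790 + 414.0 + 434.0 + 558.1 μs.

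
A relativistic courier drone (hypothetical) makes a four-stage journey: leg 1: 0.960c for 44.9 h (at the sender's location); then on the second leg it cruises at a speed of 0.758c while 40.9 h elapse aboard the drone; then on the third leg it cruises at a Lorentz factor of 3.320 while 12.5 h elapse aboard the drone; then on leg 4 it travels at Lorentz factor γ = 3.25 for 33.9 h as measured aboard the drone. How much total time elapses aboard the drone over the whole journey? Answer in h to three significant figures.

τ = 99.9 h

Leg 1: γ = 1/√(1 − 0.960²) = 25/7 ≈ 3.571; τ_1 = 44.9/3.571 = 12.57 h.
Leg 2: 40.9 h is already measured aboard the drone.
Leg 3: 12.5 h is already measured aboard the drone.
Leg 4: 33.9 h is already measured aboard the drone.
Total: 12.57 + 40.90 + 12.50 + 33.90 h.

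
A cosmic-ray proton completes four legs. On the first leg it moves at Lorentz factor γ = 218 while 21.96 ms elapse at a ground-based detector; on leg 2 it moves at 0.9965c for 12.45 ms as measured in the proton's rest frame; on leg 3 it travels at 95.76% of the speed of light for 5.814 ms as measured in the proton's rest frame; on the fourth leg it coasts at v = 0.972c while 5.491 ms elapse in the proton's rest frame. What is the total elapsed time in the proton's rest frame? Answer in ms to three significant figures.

Leg 1: γ = 218; τ_1 = 21.96/218.0 = 0.1007 ms.
Leg 2: 12.45 ms is already measured in the proton's rest frame.
Leg 3: 5.814 ms is already measured in the proton's rest frame.
Leg 4: 5.491 ms is already measured in the proton's rest frame.
Total: 0.1007 + 12.45 + 5.814 + 5.491 ms.

τ = 23.9 ms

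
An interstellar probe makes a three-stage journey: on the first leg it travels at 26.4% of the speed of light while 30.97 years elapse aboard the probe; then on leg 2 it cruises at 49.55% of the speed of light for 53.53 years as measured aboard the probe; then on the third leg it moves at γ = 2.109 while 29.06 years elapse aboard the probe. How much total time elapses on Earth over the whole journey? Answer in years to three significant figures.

Δt = 155 years

Leg 1: β = 0.264; γ = 1/√(1 − 0.264²) = 1/√0.9303 = 1.037; Δt_1 = 1.037 × 30.97 = 32.11 years.
Leg 2: β = 0.4955; γ = 1/√(1 − 0.4955²) = 1/√0.7545 = 1.151; Δt_2 = 1.151 × 53.53 = 61.63 years.
Leg 3: γ = 2.109; Δt_3 = 2.109 × 29.06 = 61.29 years.
Total: 32.11 + 61.63 + 61.29 years.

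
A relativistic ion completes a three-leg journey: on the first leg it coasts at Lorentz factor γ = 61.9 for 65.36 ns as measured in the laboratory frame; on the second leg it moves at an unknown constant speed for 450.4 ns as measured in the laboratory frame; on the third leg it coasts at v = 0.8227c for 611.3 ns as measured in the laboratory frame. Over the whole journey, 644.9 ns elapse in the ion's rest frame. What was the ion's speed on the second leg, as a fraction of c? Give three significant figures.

β = 0.753

Leg 1: γ = 61.9; τ_1 = 65.36/61.90 = 1.056 ns.
Leg 2: speed unknown; τ_2 = 450.4/γ_2.
Leg 3: γ = 1/√(1 − 0.8227²) = 1/√0.3232 = 1.759; τ_3 = 611.3/1.759 = 347.5 ns.
Total proper time: 1.056 + τ_2 + 347.5 = 644.9, so τ_2 = 644.9 − 348.6 = 296.3 ns.
γ_2 = 450.4/296.3 = 1.520; β = √(1 − 1/γ²) = √0.5671.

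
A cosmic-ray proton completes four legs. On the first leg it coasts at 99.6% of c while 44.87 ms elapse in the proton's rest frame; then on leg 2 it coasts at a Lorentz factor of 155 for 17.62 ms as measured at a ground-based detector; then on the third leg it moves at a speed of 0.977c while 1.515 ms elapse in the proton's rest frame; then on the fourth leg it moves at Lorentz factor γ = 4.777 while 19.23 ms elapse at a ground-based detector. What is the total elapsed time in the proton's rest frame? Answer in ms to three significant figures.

Leg 1: 44.87 ms is already measured in the proton's rest frame.
Leg 2: γ = 155; τ_2 = 17.62/155.0 = 0.1137 ms.
Leg 3: 1.515 ms is already measured in the proton's rest frame.
Leg 4: γ = 4.777; τ_4 = 19.23/4.777 = 4.026 ms.
Total: 44.87 + 0.1137 + 1.515 + 4.026 ms.

τ = 50.5 ms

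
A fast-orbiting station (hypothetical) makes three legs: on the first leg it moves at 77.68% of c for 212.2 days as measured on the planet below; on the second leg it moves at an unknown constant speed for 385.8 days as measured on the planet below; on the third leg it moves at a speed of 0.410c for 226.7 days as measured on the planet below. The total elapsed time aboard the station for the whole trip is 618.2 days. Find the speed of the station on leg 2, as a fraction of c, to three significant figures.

β = 0.694

Leg 1: β = 0.7768; γ = 1/√(1 − 0.7768²) = 1/√0.3966 = 1.588; τ_1 = 212.2/1.588 = 133.6 days.
Leg 2: speed unknown; τ_2 = 385.8/γ_2.
Leg 3: γ = 1/√(1 − 0.410²) = 1/√0.8319 = 1.096; τ_3 = 226.7/1.096 = 206.8 days.
Total proper time: 133.6 + τ_2 + 206.8 = 618.2, so τ_2 = 618.2 − 340.4 = 277.8 days.
γ_2 = 385.8/277.8 = 1.389; β = √(1 − 1/γ²) = √0.4815.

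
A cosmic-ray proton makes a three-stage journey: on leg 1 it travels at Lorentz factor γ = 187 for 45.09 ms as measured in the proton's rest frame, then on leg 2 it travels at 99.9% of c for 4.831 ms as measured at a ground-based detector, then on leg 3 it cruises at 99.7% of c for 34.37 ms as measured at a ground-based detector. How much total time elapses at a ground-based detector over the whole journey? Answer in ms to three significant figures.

Δt = 8470 ms

Leg 1: γ = 187; Δt_1 = 187.0 × 45.09 = 8432 ms.
Leg 2: 4.831 ms is already measured at a ground-based detector.
Leg 3: 34.37 ms is already measured at a ground-based detector.
Total: 8432 + 4.831 + 34.37 ms.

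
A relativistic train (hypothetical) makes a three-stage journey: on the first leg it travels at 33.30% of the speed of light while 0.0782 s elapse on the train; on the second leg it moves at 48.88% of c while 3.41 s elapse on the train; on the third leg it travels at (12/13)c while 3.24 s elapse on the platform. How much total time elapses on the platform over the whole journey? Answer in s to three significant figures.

Leg 1: β = 0.3330; γ = 1/√(1 − 0.3330²) = 1/√0.8891 = 1.061; Δt_1 = 1.061 × 0.0782 = 0.08293 s.
Leg 2: β = 0.4888; γ = 1/√(1 − 0.4888²) = 1/√0.7611 = 1.146; Δt_2 = 1.146 × 3.41 = 3.909 s.
Leg 3: 3.24 s is already measured on the platform.
Total: 0.08293 + 3.909 + 3.240 s.

Δt = 7.23 s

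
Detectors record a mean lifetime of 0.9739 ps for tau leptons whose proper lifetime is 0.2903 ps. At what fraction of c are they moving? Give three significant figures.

γ = Δt/τ₀ = 0.9739/0.2903 = 3.355
β = √(1 − 1/γ²) = √(1 − 0.08885) = √0.9111

v = 0.955c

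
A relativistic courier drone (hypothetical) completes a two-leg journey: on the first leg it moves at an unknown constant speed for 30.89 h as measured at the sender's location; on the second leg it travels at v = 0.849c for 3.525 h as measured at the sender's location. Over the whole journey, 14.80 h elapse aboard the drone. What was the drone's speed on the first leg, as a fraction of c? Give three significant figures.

β = 0.908

Leg 1: speed unknown; τ_1 = 30.89/γ_1.
Leg 2: γ = 1/√(1 − 0.849²) = 1/√0.2792 = 1.893; τ_2 = 3.525/1.893 = 1.863 h.
Total proper time: τ_1 + 1.863 = 14.80, so τ_1 = 14.80 − 1.863 = 12.94 h.
γ_1 = 30.89/12.94 = 2.388; β = √(1 − 1/γ²) = √0.8246.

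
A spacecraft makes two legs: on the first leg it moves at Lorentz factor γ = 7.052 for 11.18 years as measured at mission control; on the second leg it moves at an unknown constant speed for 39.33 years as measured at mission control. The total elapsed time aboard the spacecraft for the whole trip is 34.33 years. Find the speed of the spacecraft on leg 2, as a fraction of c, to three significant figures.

Leg 1: γ = 7.052; τ_1 = 11.18/7.052 = 1.585 years.
Leg 2: speed unknown; τ_2 = 39.33/γ_2.
Total proper time: 1.585 + τ_2 = 34.33, so τ_2 = 34.33 − 1.585 = 32.74 years.
γ_2 = 39.33/32.74 = 1.201; β = √(1 − 1/γ²) = √0.3068.

β = 0.554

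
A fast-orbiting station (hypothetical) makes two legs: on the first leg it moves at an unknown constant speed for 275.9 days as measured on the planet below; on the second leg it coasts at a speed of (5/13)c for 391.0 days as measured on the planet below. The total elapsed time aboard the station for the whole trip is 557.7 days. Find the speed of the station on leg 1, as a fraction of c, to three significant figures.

Leg 1: speed unknown; τ_1 = 275.9/γ_1.
Leg 2: γ = 1/√(1 − (5/13)²) = 13/12 ≈ 1.083; τ_2 = 391.0/1.083 = 360.9 days.
Total proper time: τ_1 + 360.9 = 557.7, so τ_1 = 557.7 − 360.9 = 196.8 days.
γ_1 = 275.9/196.8 = 1.402; β = √(1 − 1/γ²) = √0.4913.

β = 0.701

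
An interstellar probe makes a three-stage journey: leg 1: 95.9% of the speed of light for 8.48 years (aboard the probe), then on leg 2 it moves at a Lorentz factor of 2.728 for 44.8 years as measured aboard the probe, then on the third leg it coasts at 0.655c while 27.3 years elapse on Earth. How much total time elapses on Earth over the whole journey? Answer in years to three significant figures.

Leg 1: β = 0.959; γ = 1/√(1 − 0.959²) = 1/√0.08032 = 3.529; Δt_1 = 3.529 × 8.48 = 29.92 years.
Leg 2: γ = 2.728; Δt_2 = 2.728 × 44.8 = 122.2 years.
Leg 3: 27.3 years is already measured on Earth.
Total: 29.92 + 122.2 + 27.30 years.

Δt = 179 years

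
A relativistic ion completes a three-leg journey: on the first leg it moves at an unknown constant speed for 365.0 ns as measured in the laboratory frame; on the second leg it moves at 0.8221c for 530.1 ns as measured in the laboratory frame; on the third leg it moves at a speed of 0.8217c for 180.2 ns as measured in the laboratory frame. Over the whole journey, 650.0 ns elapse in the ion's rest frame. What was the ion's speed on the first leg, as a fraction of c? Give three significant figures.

β = 0.740

Leg 1: speed unknown; τ_1 = 365.0/γ_1.
Leg 2: γ = 1/√(1 − 0.8221²) = 1/√0.3242 = 1.756; τ_2 = 530.1/1.756 = 301.8 ns.
Leg 3: γ = 1/√(1 − 0.8217²) = 1/√0.3248 = 1.755; τ_3 = 180.2/1.755 = 102.7 ns.
Total proper time: τ_1 + 301.8 + 102.7 = 650.0, so τ_1 = 650.0 − 404.5 = 245.5 ns.
γ_1 = 365.0/245.5 = 1.487; β = √(1 − 1/γ²) = √0.5476.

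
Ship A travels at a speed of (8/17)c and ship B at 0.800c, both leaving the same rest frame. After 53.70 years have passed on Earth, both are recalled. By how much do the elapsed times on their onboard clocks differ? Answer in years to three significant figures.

|τ_A − τ_B| = 15.2 years

A: γ = 1/√(1 − (8/17)²) = 17/15 ≈ 1.133; τ_A = 53.70/1.133 = 47.38 years.
B: γ = 1/√(1 − 0.800²) = 5/3 ≈ 1.667; τ_B = 53.70/1.667 = 32.22 years.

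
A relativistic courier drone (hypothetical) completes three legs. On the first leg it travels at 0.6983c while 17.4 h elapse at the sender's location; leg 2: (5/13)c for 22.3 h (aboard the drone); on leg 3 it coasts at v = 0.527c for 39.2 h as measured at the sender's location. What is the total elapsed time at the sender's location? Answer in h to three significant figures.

Leg 1: 17.4 h is already measured at the sender's location.
Leg 2: γ = 1/√(1 − (5/13)²) = 13/12 ≈ 1.083; Δt_2 = 1.083 × 22.3 = 24.16 h.
Leg 3: 39.2 h is already measured at the sender's location.
Total: 17.40 + 24.16 + 39.20 h.

Δt = 80.8 h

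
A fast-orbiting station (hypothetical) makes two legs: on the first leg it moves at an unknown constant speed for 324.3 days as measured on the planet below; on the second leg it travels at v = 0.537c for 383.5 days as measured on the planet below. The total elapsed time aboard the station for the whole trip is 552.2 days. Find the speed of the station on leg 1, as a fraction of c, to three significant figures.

Leg 1: speed unknown; τ_1 = 324.3/γ_1.
Leg 2: γ = 1/√(1 − 0.537²) = 1/√0.7116 = 1.185; τ_2 = 383.5/1.185 = 323.5 days.
Total proper time: τ_1 + 323.5 = 552.2, so τ_1 = 552.2 − 323.5 = 228.7 days.
γ_1 = 324.3/228.7 = 1.418; β = √(1 − 1/γ²) = √0.5027.

β = 0.709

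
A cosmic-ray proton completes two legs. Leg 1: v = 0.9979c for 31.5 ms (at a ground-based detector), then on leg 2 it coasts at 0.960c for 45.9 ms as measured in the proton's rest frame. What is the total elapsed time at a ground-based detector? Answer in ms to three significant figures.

Δt = 195 ms

Leg 1: 31.5 ms is already measured at a ground-based detector.
Leg 2: γ = 1/√(1 − 0.960²) = 25/7 ≈ 3.571; Δt_2 = 3.571 × 45.9 = 163.9 ms.
Total: 31.50 + 163.9 ms.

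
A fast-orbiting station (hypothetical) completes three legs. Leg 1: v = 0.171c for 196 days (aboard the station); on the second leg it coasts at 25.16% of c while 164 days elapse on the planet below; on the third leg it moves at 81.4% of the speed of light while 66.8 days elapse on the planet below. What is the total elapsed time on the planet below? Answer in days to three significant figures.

Δt = 430 days

Leg 1: γ = 1/√(1 − 0.171²) = 1/√0.9708 = 1.015; Δt_1 = 1.015 × 196 = 198.9 days.
Leg 2: 164 days is already measured on the planet below.
Leg 3: 66.8 days is already measured on the planet below.
Total: 198.9 + 164.0 + 66.80 days.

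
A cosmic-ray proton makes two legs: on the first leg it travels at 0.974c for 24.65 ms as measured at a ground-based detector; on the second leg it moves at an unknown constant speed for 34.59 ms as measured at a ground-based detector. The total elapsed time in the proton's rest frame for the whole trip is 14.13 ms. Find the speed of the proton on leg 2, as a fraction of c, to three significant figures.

β = 0.969

Leg 1: γ = 1/√(1 − 0.974²) = 1/√0.05132 = 4.414; τ_1 = 24.65/4.414 = 5.584 ms.
Leg 2: speed unknown; τ_2 = 34.59/γ_2.
Total proper time: 5.584 + τ_2 = 14.13, so τ_2 = 14.13 − 5.584 = 8.546 ms.
γ_2 = 34.59/8.546 = 4.048; β = √(1 − 1/γ²) = √0.9390.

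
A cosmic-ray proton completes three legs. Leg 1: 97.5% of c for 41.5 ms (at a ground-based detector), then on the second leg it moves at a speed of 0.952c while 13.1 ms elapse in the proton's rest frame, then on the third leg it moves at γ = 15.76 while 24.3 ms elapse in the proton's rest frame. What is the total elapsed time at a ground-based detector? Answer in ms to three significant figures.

Leg 1: 41.5 ms is already measured at a ground-based detector.
Leg 2: γ = 1/√(1 − 0.952²) = 1/√0.09370 = 3.267; Δt_2 = 3.267 × 13.1 = 42.80 ms.
Leg 3: γ = 15.76; Δt_3 = 15.76 × 24.3 = 383.0 ms.
Total: 41.50 + 42.80 + 383.0 ms.

Δt = 467 ms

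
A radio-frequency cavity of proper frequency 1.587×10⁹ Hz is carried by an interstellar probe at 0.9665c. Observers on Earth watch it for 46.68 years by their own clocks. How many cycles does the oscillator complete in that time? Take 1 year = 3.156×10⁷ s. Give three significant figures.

N = 6.00×10¹⁷

γ = 1/√(1 − 0.9665²) = 1/√0.06588 = 3.896
During 46.68 years of lab time, the oscillator's proper time advances by τ = Δt/γ = 46.68/3.896 = 11.98 years = 3.781×10⁸ s.
N = f × τ = 1.587×10⁹ × 3.781×10⁸ = 6.001×10¹⁷.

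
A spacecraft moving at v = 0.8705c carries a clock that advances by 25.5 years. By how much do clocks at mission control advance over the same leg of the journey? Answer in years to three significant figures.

γ = 1/√(1 − 0.8705²) = 1/√0.2422 = 2.032
The interval measured aboard the spacecraft is the proper time (both events occur at the same place in that frame); the lab-frame interval is Δt = γτ = 2.032 × 25.5 years.

Δt = 51.8 years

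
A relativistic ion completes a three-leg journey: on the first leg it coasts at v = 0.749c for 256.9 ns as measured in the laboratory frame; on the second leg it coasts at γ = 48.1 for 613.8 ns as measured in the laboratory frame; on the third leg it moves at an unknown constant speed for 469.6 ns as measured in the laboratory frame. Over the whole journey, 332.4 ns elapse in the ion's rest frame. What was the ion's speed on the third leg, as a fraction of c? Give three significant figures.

Leg 1: γ = 1/√(1 − 0.749²) = 1/√0.4390 = 1.509; τ_1 = 256.9/1.509 = 170.2 ns.
Leg 2: γ = 48.1; τ_2 = 613.8/48.10 = 12.76 ns.
Leg 3: speed unknown; τ_3 = 469.6/γ_3.
Total proper time: 170.2 + 12.76 + τ_3 = 332.4, so τ_3 = 332.4 − 183.0 = 149.4 ns.
γ_3 = 469.6/149.4 = 3.143; β = √(1 − 1/γ²) = √0.8988.

β = 0.948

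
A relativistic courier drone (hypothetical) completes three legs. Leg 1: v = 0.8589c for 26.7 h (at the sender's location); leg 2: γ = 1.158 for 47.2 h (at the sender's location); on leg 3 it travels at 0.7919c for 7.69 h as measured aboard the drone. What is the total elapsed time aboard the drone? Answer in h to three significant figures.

Leg 1: γ = 1/√(1 − 0.8589²) = 1/√0.2623 = 1.953; τ_1 = 26.7/1.953 = 13.67 h.
Leg 2: γ = 1.158; τ_2 = 47.2/1.158 = 40.76 h.
Leg 3: 7.69 h is already measured aboard the drone.
Total: 13.67 + 40.76 + 7.690 h.

τ = 62.1 h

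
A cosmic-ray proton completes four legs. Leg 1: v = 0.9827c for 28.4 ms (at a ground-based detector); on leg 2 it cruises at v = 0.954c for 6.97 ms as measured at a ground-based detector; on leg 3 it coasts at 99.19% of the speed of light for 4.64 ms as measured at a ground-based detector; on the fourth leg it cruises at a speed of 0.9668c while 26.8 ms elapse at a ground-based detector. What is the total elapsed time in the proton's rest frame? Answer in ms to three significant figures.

Leg 1: γ = 1/√(1 − 0.9827²) = 1/√0.03430 = 5.399; τ_1 = 28.4/5.399 = 5.260 ms.
Leg 2: γ = 1/√(1 − 0.954²) = 1/√0.08988 = 3.335; τ_2 = 6.97/3.335 = 2.090 ms.
Leg 3: β = 0.9919; γ = 1/√(1 − 0.9919²) = 1/√0.01613 = 7.873; τ_3 = 4.64/7.873 = 0.5894 ms.
Leg 4: γ = 1/√(1 − 0.9668²) = 1/√0.06530 = 3.913; τ_4 = 26.8/3.913 = 6.848 ms.
Total: 5.260 + 2.090 + 0.5894 + 6.848 ms.

τ = 14.8 ms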